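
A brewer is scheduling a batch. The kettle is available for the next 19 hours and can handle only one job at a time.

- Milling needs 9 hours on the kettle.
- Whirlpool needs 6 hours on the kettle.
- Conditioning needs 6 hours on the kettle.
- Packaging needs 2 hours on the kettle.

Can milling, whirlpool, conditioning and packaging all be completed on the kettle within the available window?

No

Running back to back, the jobs need 9 + 6 + 6 + 2 = 23 hours on the kettle.
Since 23 > 19, they cannot all fit.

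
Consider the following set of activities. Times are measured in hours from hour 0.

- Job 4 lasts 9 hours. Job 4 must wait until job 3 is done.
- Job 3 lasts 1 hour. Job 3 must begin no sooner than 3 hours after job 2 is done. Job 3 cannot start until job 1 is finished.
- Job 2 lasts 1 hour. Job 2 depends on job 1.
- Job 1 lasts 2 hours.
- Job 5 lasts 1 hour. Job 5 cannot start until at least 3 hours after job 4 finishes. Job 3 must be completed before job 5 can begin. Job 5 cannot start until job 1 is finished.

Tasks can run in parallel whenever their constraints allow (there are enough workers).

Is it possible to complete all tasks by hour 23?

Job 1 has no prerequisites, so it starts at hour 0 and finishes at hour 2.
After job 1 (finishes hour 2), job 2 can start at hour 2 and finishes at hour 3.
Job 3 has to wait for job 2 (finishes hour 3, plus 3-hour gap → hour 6); job 1 (finishes hour 2). The latest of these is hour 6, so job 3 runs hour 6 to 6 + 1 = hour 7.
Job 4 waits on job 3 (finishes hour 7), so it starts at hour 7 and finishes at 7 + 9 = hour 16.
Job 5 needs all of job 4 (finishes hour 16, plus 3-hour gap → hour 19); job 3 (finishes hour 7); job 1 (finishes hour 2). That puts its earliest start at hour 19; it finishes at 19 + 1 = hour 20.
Every task is finished by hour 20, which is no later than the deadline of 23, so the schedule is feasible.

Yes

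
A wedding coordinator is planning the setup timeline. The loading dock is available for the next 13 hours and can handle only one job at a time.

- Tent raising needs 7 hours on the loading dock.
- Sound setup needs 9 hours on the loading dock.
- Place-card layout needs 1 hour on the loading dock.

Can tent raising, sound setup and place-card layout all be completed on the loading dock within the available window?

No

Running back to back, the jobs need 7 + 9 + 1 = 17 hours on the loading dock.
Since 17 > 13, they cannot all fit.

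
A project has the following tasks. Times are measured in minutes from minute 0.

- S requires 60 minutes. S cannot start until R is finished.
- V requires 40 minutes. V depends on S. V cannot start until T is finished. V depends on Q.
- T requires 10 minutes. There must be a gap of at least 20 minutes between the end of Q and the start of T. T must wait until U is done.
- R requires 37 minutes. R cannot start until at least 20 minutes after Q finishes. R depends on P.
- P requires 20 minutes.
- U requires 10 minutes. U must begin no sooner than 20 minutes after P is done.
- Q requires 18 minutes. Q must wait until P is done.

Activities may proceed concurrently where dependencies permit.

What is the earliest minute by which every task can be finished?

P has no prerequisites, so it starts at minute 0 and finishes at minute 20.
After P (finishes minute 20, plus 20-minute gap → minute 40), U can start at minute 40 and finishes at minute 50.
After P (finishes minute 20), Q can start at minute 20 and finishes at minute 38.
For T: Q (finishes minute 38, plus 20-minute gap → minute 58); U (finishes minute 50). Taking the maximum gives a start of minute 58, and it finishes at 58 + 10 = minute 68.
For R: Q (finishes minute 38, plus 20-minute gap → minute 58); P (finishes minute 20). Taking the maximum gives a start of minute 58, and it finishes at 58 + 37 = minute 95.
After R (finishes minute 95), S can start at minute 95 and finishes at minute 155.
V has to wait for S (finishes minute 155); T (finishes minute 68); Q (finishes minute 38). The latest of these is minute 155, so V runs minute 155 to 155 + 40 = minute 195.
All tasks are finished once the last one completes. Finish times: P at 20, Q at 38, R at 95, S at 155, T at 68, U at 50, V at 195. The latest is minute 195.

195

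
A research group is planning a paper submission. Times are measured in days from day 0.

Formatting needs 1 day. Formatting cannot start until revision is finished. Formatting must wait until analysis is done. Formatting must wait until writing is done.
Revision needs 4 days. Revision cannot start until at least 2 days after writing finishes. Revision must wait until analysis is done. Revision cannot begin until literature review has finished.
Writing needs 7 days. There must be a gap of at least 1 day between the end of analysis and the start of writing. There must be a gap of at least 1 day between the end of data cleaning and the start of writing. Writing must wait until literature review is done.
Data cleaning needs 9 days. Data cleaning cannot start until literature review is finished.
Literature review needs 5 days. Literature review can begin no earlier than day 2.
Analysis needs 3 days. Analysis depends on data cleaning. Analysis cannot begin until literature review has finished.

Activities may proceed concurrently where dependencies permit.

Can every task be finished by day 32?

No

After its own release at day 2, literature review can start at day 2 and finishes at day 7.
After literature review (finishes day 7), data cleaning can start at day 7 and finishes at day 16.
Analysis needs all of data cleaning (finishes day 16); literature review (finishes day 7). That puts its earliest start at day 16; it finishes at 16 + 3 = day 19.
Writing cannot start until analysis (finishes day 19, plus 1-day gap → day 20); data cleaning (finishes day 16, plus 1-day gap → day 17); literature review (finishes day 7). The controlling bound is day 20, so writing finishes at 20 + 7 = day 27.
Revision needs all of writing (finishes day 27, plus 2-day gap → day 29); analysis (finishes day 19); literature review (finishes day 7). That puts its earliest start at day 29; it finishes at 29 + 4 = day 33.
Formatting cannot start until revision (finishes day 33); analysis (finishes day 19); writing (finishes day 27). The controlling bound is day 33, so formatting finishes at 33 + 1 = day 34.
The earliest everything can be done is day 34, which is after the deadline of 32, so it is not possible.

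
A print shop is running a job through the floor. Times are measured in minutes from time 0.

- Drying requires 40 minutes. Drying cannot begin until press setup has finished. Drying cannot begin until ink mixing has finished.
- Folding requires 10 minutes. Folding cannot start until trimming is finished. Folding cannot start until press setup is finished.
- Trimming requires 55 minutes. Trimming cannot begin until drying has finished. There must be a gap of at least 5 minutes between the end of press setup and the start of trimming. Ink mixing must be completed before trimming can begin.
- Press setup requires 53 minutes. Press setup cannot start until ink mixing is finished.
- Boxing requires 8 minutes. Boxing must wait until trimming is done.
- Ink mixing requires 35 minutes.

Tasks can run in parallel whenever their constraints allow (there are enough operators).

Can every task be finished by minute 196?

Ink mixing can start immediately at minute 0; it finishes at minute 35.
Press setup waits on ink mixing (finishes minute 35), so it starts at minute 35 and finishes at 35 + 53 = minute 88.
Drying needs all of press setup (finishes minute 88); ink mixing (finishes minute 35). That puts its earliest start at minute 88; it finishes at 88 + 40 = minute 128.
For trimming: drying (finishes minute 128); press setup (finishes minute 88, plus 5-minute gap → minute 93); ink mixing (finishes minute 35). Taking the maximum gives a start of minute 128, and it finishes at 128 + 55 = minute 183.
Boxing cannot begin until trimming (finishes minute 183). It runs from minute 183 to 183 + 8 = minute 191.
Folding has to wait for trimming (finishes minute 183); press setup (finishes minute 88). The latest of these is minute 183, so folding runs minute 183 to 183 + 10 = minute 193.
Every task is finished by minute 193, which is no later than the deadline of 196, so the schedule is feasible.

Yes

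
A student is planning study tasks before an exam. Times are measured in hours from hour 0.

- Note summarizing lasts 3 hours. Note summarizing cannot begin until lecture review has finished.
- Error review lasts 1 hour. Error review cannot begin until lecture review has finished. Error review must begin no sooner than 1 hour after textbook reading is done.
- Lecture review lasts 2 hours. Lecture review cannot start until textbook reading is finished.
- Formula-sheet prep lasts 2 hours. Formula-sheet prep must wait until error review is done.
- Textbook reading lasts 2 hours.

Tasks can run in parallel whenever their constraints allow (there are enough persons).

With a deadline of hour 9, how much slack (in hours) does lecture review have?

Nothing blocks textbook reading, so it runs from hour 0 to hour 2.
Lecture review waits on textbook reading (finishes hour 2), so it starts at hour 2 and finishes at 2 + 2 = hour 4.

Working backward from the deadline:
Formula-sheet prep has no dependents, so it just needs to finish by hour 9. Starting by 9 − 2 = hour 7 achieves that.
Since formula-sheet prep (must start by hour 7) depends on it, error review must finish by hour 7. Backing off its 1-hour duration gives a latest start of hour 6.
Note summarizing has no dependents, so it just needs to finish by hour 9. Starting by 9 − 3 = hour 6 achieves that.
Lecture review feeds error review (must start by hour 6); note summarizing (must start by hour 6). Taking the minimum, lecture review must finish by hour 6 and start by 6 − 2 = hour 4.
So lecture review can start as early as hour 2 and as late as hour 4, giving 4 − 2 = 2 hours of slack.

2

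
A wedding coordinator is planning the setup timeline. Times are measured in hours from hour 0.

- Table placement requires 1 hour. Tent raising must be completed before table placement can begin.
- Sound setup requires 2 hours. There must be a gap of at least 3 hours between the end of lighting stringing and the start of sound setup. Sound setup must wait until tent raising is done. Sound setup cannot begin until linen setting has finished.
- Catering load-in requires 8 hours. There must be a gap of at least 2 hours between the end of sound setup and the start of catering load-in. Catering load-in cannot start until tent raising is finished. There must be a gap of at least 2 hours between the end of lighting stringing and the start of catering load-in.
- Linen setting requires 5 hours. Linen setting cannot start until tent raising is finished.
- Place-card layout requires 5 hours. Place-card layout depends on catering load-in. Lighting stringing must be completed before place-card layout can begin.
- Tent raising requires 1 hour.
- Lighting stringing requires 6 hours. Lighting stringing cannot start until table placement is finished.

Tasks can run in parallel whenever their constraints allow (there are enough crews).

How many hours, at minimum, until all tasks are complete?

Tent raising has no prerequisites, so it starts at hour 0 and finishes at hour 1.
Linen setting cannot begin until tent raising (finishes hour 1). It runs from hour 1 to 1 + 5 = hour 6.
After tent raising (finishes hour 1), table placement can start at hour 1 and finishes at hour 2.
Lighting stringing cannot begin until table placement (finishes hour 2). It runs from hour 2 to 2 + 6 = hour 8.
For sound setup: lighting stringing (finishes hour 8, plus 3-hour gap → hour 11); tent raising (finishes hour 1); linen setting (finishes hour 6). Taking the maximum gives a start of hour 11, and it finishes at 11 + 2 = hour 13.
Catering load-in has to wait for sound setup (finishes hour 13, plus 2-hour gap → hour 15); tent raising (finishes hour 1); lighting stringing (finishes hour 8, plus 2-hour gap → hour 10). The latest of these is hour 15, so catering load-in runs hour 15 to 15 + 8 = hour 23.
Place-card layout needs all of catering load-in (finishes hour 23); lighting stringing (finishes hour 8). That puts its earliest start at hour 23; it finishes at 23 + 5 = hour 28.
All tasks are finished once the last one completes. Finish times: Tent raising at 1, Table placement at 2, Linen setting at 6, Lighting stringing at 8, Sound setup at 13, Catering load-in at 23, Place-card layout at 28. The latest is hour 28.

28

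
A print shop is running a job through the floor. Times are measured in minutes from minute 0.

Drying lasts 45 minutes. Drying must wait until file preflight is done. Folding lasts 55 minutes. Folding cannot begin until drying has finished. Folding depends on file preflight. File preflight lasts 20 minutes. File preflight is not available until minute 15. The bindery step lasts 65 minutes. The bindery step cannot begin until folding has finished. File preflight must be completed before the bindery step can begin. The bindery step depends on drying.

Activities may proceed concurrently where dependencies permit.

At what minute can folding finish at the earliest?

135

File preflight waits on its own release at minute 15, so it starts at minute 15 and finishes at 15 + 20 = minute 35.
Drying waits on file preflight (finishes minute 35), so it starts at minute 35 and finishes at 35 + 45 = minute 80.
Folding cannot start until drying (finishes minute 80); file preflight (finishes minute 35). The controlling bound is minute 80, so folding finishes at 80 + 55 = minute 135.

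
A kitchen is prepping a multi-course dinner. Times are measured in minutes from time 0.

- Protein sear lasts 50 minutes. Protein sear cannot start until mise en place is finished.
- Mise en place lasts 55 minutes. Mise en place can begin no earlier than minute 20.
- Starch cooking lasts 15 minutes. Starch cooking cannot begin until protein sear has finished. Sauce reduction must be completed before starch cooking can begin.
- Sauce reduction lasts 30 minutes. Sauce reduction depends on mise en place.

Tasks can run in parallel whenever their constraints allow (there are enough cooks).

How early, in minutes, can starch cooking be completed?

Mise en place waits on its own release at minute 20, so it starts at minute 20 and finishes at 20 + 55 = minute 75.
Sauce reduction cannot begin until mise en place (finishes minute 75). It runs from minute 75 to 75 + 30 = minute 105.
After mise en place (finishes minute 75), protein sear can start at minute 75 and finishes at minute 125.
Starch cooking needs all of protein sear (finishes minute 125); sauce reduction (finishes minute 105). That puts its earliest start at minute 125; it finishes at 125 + 15 = minute 140.

140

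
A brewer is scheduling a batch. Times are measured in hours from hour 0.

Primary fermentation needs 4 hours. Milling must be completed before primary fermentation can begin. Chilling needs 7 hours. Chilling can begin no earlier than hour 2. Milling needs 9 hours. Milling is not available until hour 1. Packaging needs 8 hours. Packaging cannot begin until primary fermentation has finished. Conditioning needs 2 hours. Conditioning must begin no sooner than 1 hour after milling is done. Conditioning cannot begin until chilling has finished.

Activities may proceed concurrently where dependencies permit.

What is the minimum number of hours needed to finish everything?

22

Chilling cannot begin until its own release at hour 2. It runs from hour 2 to 2 + 7 = hour 9.
Milling cannot begin until its own release at hour 1. It runs from hour 1 to 1 + 9 = hour 10.
Conditioning has to wait for milling (finishes hour 10, plus 1-hour gap → hour 11); chilling (finishes hour 9). The latest of these is hour 11, so conditioning runs hour 11 to 11 + 2 = hour 13.
After milling (finishes hour 10), primary fermentation can start at hour 10 and finishes at hour 14.
Packaging cannot begin until primary fermentation (finishes hour 14). It runs from hour 14 to 14 + 8 = hour 22.
All tasks are finished once the last one completes. Finish times: Milling at 10, Chilling at 9, Primary fermentation at 14, Conditioning at 13, Packaging at 22. The latest is hour 22.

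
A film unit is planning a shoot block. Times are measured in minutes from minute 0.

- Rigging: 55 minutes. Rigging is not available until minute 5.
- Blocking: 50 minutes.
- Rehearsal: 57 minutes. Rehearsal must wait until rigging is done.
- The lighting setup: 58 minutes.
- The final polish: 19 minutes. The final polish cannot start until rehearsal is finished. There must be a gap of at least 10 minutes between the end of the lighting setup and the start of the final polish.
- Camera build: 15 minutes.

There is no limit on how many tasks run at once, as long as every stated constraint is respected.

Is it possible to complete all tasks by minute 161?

Yes

Blocking has no prerequisites, so it starts at minute 0 and finishes at minute 50.
Camera build can start immediately at minute 0; it finishes at minute 15.
The lighting setup has no prerequisites, so it starts at minute 0 and finishes at minute 58.
Rigging waits on its own release at minute 5, so it starts at minute 5 and finishes at 5 + 55 = minute 60.
Rehearsal cannot begin until rigging (finishes minute 60). It runs from minute 60 to 60 + 57 = minute 117.
The final polish cannot start until rehearsal (finishes minute 117); the lighting setup (finishes minute 58, plus 10-minute gap → minute 68). The controlling bound is minute 117, so the final polish finishes at 117 + 19 = minute 136.
Every task is finished by minute 136, which is no later than the deadline of 161, so the schedule is feasible.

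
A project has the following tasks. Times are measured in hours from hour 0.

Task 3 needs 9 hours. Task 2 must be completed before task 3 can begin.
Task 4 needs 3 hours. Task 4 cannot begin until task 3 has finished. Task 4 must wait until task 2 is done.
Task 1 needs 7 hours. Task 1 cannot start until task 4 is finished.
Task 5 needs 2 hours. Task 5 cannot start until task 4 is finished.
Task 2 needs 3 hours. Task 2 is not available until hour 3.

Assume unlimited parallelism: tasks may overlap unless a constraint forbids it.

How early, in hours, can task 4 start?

15

After its own release at hour 3, task 2 can start at hour 3 and finishes at hour 6.
After task 2 (finishes hour 6), task 3 can start at hour 6 and finishes at hour 15.
Task 4 waits on task 3 (finishes hour 15); task 2 (finishes hour 6). The latest of these is hour 15, which is the earliest task 4 can start.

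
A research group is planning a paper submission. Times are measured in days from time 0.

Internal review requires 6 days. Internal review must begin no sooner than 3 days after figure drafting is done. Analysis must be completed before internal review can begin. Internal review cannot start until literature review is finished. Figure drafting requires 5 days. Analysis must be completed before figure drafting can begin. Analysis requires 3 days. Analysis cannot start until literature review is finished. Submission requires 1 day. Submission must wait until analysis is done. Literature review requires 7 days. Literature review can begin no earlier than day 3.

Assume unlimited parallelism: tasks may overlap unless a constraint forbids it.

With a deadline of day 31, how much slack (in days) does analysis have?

After its own release at day 3, literature review can start at day 3 and finishes at day 10.
Analysis waits on literature review (finishes day 10), so it starts at day 10 and finishes at 10 + 3 = day 13.

Working backward from the deadline:
Internal review has no dependents, so it just needs to finish by day 31. Starting by 31 − 6 = day 25 achieves that.
Figure drafting feeds into internal review (must start by day 25, minus 3-day gap → day 22); so figure drafting must finish by day 22 and therefore start by day 17.
Submission must finish by day 31; it takes 1 day, so it must start by 31 − 1 = day 30.
Analysis has several dependents: figure drafting (must start by day 17); internal review (must start by day 25); submission (must start by day 30). The earliest of those limits is day 17, so analysis must start by 17 − 3 = day 14.
So analysis can start as early as day 10 and as late as day 14, giving 14 − 10 = 4 days of slack.

4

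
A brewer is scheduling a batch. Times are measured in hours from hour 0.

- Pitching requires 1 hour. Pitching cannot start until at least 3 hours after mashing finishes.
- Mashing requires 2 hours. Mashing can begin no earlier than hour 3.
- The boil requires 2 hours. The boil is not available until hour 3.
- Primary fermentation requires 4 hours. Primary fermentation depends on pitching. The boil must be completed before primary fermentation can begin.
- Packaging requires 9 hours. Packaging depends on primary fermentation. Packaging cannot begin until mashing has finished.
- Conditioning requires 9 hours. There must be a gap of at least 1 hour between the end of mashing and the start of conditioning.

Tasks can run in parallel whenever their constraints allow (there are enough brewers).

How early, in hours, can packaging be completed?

22

After its own release at hour 3, the boil can start at hour 3 and finishes at hour 5.
Mashing cannot begin until its own release at hour 3. It runs from hour 3 to 3 + 2 = hour 5.
After mashing (finishes hour 5, plus 3-hour gap → hour 8), pitching can start at hour 8 and finishes at hour 9.
For primary fermentation: pitching (finishes hour 9); the boil (finishes hour 5). Taking the maximum gives a start of hour 9, and it finishes at 9 + 4 = hour 13.
For packaging: primary fermentation (finishes hour 13); mashing (finishes hour 5). Taking the maximum gives a start of hour 13, and it finishes at 13 + 9 = hour 22.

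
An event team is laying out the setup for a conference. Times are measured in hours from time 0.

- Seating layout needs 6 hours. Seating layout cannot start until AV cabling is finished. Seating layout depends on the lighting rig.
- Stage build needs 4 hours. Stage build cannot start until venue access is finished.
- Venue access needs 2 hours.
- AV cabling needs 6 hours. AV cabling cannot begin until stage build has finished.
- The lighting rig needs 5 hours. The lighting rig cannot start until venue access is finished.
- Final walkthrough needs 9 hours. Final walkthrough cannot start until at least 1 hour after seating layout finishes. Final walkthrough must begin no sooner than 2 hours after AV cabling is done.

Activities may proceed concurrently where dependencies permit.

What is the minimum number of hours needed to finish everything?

Venue access has no prerequisites, so it starts at hour 0 and finishes at hour 2.
The lighting rig waits on venue access (finishes hour 2), so it starts at hour 2 and finishes at 2 + 5 = hour 7.
After venue access (finishes hour 2), stage build can start at hour 2 and finishes at hour 6.
AV cabling waits on stage build (finishes hour 6), so it starts at hour 6 and finishes at 6 + 6 = hour 12.
Seating layout needs all of AV cabling (finishes hour 12); the lighting rig (finishes hour 7). That puts its earliest start at hour 12; it finishes at 12 + 6 = hour 18.
Final walkthrough has to wait for seating layout (finishes hour 18, plus 1-hour gap → hour 19); AV cabling (finishes hour 12, plus 2-hour gap → hour 14). The latest of these is hour 19, so final walkthrough runs hour 19 to 19 + 9 = hour 28.
All tasks are finished once the last one completes. Finish times: Venue access at 2, Stage build at 6, The lighting rig at 7, AV cabling at 12, Seating layout at 18, Final walkthrough at 28. The latest is hour 28.

28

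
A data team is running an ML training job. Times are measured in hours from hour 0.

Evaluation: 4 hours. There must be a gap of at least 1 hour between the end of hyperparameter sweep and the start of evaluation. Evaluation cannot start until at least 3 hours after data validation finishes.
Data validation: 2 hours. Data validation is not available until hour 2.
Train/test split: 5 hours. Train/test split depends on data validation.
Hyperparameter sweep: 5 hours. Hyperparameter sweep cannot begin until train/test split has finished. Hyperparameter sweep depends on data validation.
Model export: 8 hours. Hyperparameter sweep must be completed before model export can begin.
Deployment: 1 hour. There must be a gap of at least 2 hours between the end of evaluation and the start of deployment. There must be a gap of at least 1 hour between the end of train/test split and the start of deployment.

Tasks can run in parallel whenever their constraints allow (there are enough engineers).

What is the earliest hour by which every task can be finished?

After its own release at hour 2, data validation can start at hour 2 and finishes at hour 4.
Train/test split waits on data validation (finishes hour 4), so it starts at hour 4 and finishes at 4 + 5 = hour 9.
Hyperparameter sweep needs all of train/test split (finishes hour 9); data validation (finishes hour 4). That puts its earliest start at hour 9; it finishes at 9 + 5 = hour 14.
After hyperparameter sweep (finishes hour 14), model export can start at hour 14 and finishes at hour 22.
Evaluation needs all of hyperparameter sweep (finishes hour 14, plus 1-hour gap → hour 15); data validation (finishes hour 4, plus 3-hour gap → hour 7). That puts its earliest start at hour 15; it finishes at 15 + 4 = hour 19.
Deployment needs all of evaluation (finishes hour 19, plus 2-hour gap → hour 21); train/test split (finishes hour 9, plus 1-hour gap → hour 10). That puts its earliest start at hour 21; it finishes at 21 + 1 = hour 22.
All tasks are finished once the last one completes. Finish times: Data validation at 4, Train/test split at 9, Hyperparameter sweep at 14, Evaluation at 19, Model export at 22, Deployment at 22. The latest is hour 22.

22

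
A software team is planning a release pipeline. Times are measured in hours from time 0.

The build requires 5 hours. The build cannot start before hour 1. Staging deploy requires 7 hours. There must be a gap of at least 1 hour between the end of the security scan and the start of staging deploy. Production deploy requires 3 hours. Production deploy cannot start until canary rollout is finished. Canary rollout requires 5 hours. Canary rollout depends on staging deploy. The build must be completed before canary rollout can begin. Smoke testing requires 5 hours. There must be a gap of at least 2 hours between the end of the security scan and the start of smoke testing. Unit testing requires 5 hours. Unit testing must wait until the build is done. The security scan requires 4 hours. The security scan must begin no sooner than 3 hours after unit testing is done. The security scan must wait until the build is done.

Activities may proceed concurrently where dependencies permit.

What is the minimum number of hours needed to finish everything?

34

The build waits on its own release at hour 1, so it starts at hour 1 and finishes at 1 + 5 = hour 6.
Unit testing waits on the build (finishes hour 6), so it starts at hour 6 and finishes at 6 + 5 = hour 11.
For the security scan: unit testing (finishes hour 11, plus 3-hour gap → hour 14); the build (finishes hour 6). Taking the maximum gives a start of hour 14, and it finishes at 14 + 4 = hour 18.
Smoke testing cannot begin until the security scan (finishes hour 18, plus 2-hour gap → hour 20). It runs from hour 20 to 20 + 5 = hour 25.
Staging deploy waits on the security scan (finishes hour 18, plus 1-hour gap → hour 19), so it starts at hour 19 and finishes at 19 + 7 = hour 26.
Canary rollout needs all of staging deploy (finishes hour 26); the build (finishes hour 6). That puts its earliest start at hour 26; it finishes at 26 + 5 = hour 31.
After canary rollout (finishes hour 31), production deploy can start at hour 31 and finishes at hour 34.
All tasks are finished once the last one completes. Finish times: The build at 6, Unit testing at 11, The security scan at 18, Staging deploy at 26, Smoke testing at 25, Canary rollout at 31, Production deploy at 34. The latest is hour 34.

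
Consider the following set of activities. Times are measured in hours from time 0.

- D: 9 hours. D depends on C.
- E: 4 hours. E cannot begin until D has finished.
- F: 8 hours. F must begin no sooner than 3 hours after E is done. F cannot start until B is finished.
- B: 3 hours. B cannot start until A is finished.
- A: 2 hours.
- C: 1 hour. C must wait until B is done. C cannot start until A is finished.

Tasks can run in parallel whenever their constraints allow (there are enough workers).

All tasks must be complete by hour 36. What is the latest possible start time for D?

F has no dependents, so it just needs to finish by hour 36. Starting by 36 − 8 = hour 28 achieves that.
E has to be done before F (must start by hour 28, minus 3-hour gap → hour 25). That means finishing by hour 25, i.e. starting by 25 − 4 = hour 21.
D must finish before E (must start by hour 21). With a 9-hour duration, D must start by 21 − 9 = hour 12.

12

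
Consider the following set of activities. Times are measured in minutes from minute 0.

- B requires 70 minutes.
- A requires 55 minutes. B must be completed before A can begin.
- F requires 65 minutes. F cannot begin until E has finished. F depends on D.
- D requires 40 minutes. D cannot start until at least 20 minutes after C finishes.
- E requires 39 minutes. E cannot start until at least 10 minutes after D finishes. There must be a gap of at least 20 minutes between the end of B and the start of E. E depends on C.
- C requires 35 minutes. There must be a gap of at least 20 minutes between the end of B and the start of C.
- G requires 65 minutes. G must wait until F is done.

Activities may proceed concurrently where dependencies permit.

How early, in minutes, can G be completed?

B has no prerequisites, so it starts at minute 0 and finishes at minute 70.
C waits on B (finishes minute 70, plus 20-minute gap → minute 90), so it starts at minute 90 and finishes at 90 + 35 = minute 125.
D cannot begin until C (finishes minute 125, plus 20-minute gap → minute 145). It runs from minute 145 to 145 + 40 = minute 185.
For E: D (finishes minute 185, plus 10-minute gap → minute 195); B (finishes minute 70, plus 20-minute gap → minute 90); C (finishes minute 125). Taking the maximum gives a start of minute 195, and it finishes at 195 + 39 = minute 234.
F has to wait for E (finishes minute 234); D (finishes minute 185). The latest of these is minute 234, so F runs minute 234 to 234 + 65 = minute 299.
After F (finishes minute 299), G can start at minute 299 and finishes at minute 364.

364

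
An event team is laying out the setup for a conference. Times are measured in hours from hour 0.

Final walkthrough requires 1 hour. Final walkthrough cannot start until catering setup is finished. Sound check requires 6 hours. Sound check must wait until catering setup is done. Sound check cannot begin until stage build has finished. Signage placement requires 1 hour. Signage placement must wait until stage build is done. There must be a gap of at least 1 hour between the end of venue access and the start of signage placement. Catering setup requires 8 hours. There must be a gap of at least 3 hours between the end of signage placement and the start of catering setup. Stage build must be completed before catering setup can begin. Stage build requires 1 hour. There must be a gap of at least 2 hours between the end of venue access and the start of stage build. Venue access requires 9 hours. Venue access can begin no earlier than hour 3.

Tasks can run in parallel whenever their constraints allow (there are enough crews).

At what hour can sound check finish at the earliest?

After its own release at hour 3, venue access can start at hour 3 and finishes at hour 12.
Stage build cannot begin until venue access (finishes hour 12, plus 2-hour gap → hour 14). It runs from hour 14 to 14 + 1 = hour 15.
Signage placement needs all of stage build (finishes hour 15); venue access (finishes hour 12, plus 1-hour gap → hour 13). That puts its earliest start at hour 15; it finishes at 15 + 1 = hour 16.
Catering setup has to wait for signage placement (finishes hour 16, plus 3-hour gap → hour 19); stage build (finishes hour 15). The latest of these is hour 19, so catering setup runs hour 19 to 19 + 8 = hour 27.
Sound check has to wait for catering setup (finishes hour 27); stage build (finishes hour 15). The latest of these is hour 27, so sound check runs hour 27 to 27 + 6 = hour 33.

33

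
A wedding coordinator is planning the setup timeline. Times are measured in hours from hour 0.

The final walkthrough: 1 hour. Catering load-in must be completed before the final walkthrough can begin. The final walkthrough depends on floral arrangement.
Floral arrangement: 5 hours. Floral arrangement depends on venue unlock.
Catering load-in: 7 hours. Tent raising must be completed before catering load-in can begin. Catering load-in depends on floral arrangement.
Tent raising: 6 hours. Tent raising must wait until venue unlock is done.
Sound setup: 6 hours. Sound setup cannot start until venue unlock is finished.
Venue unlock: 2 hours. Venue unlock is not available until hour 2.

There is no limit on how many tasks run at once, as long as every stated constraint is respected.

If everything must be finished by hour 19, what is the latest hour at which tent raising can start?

The final walkthrough has no dependents, so it just needs to finish by hour 19. Starting by 19 − 1 = hour 18 achieves that.
Catering load-in has to be done before the final walkthrough (must start by hour 18). That means finishing by hour 18, i.e. starting by 18 − 7 = hour 11.
Since catering load-in (must start by hour 11) depends on it, tent raising must finish by hour 11. Backing off its 6-hour duration gives a latest start of hour 5.

5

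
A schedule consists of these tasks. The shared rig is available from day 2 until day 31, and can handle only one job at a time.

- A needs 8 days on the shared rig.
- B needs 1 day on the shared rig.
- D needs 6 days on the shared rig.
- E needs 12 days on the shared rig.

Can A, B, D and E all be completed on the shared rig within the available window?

Yes

The shared rig window is 31 − 2 = 29 days.
Running back to back, the jobs need 8 + 1 + 6 + 12 = 27 days on the shared rig.
Since 27 ≤ 29, they fit within the window.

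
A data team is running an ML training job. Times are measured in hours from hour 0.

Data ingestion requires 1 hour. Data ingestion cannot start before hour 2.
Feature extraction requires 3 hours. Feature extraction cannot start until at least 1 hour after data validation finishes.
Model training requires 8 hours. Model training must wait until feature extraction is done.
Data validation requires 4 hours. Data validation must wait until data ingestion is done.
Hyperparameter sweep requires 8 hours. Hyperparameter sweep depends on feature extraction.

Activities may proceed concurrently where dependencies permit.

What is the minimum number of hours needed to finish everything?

After its own release at hour 2, data ingestion can start at hour 2 and finishes at hour 3.
After data ingestion (finishes hour 3), data validation can start at hour 3 and finishes at hour 7.
Feature extraction waits on data validation (finishes hour 7, plus 1-hour gap → hour 8), so it starts at hour 8 and finishes at 8 + 3 = hour 11.
Model training waits on feature extraction (finishes hour 11), so it starts at hour 11 and finishes at 11 + 8 = hour 19.
After feature extraction (finishes hour 11), hyperparameter sweep can start at hour 11 and finishes at hour 19.
All tasks are finished once the last one completes. Finish times: Data ingestion at 3, Data validation at 7, Feature extraction at 11, Hyperparameter sweep at 19, Model training at 19. The latest is hour 19.

19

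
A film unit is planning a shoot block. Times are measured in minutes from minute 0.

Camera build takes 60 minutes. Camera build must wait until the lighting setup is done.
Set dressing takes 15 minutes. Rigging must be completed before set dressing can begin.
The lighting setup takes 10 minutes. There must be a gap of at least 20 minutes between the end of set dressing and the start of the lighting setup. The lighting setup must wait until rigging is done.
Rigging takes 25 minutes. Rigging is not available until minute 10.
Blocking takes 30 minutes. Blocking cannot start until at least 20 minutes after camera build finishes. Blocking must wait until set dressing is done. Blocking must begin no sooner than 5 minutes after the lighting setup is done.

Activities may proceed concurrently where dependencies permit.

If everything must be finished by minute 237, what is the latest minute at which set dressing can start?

82

Blocking must finish by minute 237; it takes 30 minutes, so it must start by 237 − 30 = minute 207.
Since blocking (must start by minute 207, minus 20-minute gap → minute 187) depends on it, camera build must finish by minute 187. Backing off its 60-minute duration gives a latest start of minute 127.
The lighting setup has several dependents: camera build (must start by minute 127); blocking (must start by minute 207, minus 5-minute gap → minute 202). The earliest of those limits is minute 127, so the lighting setup must start by 127 − 10 = minute 117.
For set dressing: the lighting setup (must start by minute 117, minus 20-minute gap → minute 97); blocking (must start by minute 207). The most restrictive is minute 97; with a 15-minute duration, set dressing must start by minute 82.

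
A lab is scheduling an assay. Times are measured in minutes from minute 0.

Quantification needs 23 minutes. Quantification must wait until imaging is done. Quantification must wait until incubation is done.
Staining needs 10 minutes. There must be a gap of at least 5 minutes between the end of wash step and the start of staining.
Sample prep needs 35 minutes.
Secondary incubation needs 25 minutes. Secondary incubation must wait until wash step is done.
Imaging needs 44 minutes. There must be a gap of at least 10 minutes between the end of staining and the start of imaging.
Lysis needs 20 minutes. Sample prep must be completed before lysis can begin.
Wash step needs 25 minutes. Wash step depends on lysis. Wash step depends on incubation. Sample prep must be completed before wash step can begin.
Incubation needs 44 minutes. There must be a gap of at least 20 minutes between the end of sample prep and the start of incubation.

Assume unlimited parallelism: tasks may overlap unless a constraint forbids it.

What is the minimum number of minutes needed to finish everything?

Sample prep has no prerequisites, so it starts at minute 0 and finishes at minute 35.
Incubation cannot begin until sample prep (finishes minute 35, plus 20-minute gap → minute 55). It runs from minute 55 to 55 + 44 = minute 99.
After sample prep (finishes minute 35), lysis can start at minute 35 and finishes at minute 55.
Wash step needs all of lysis (finishes minute 55); incubation (finishes minute 99); sample prep (finishes minute 35). That puts its earliest start at minute 99; it finishes at 99 + 25 = minute 124.
After wash step (finishes minute 124), secondary incubation can start at minute 124 and finishes at minute 149.
After wash step (finishes minute 124, plus 5-minute gap → minute 129), staining can start at minute 129 and finishes at minute 139.
Imaging waits on staining (finishes minute 139, plus 10-minute gap → minute 149), so it starts at minute 149 and finishes at 149 + 44 = minute 193.
Quantification needs all of imaging (finishes minute 193); incubation (finishes minute 99). That puts its earliest start at minute 193; it finishes at 193 + 23 = minute 216.
All tasks are finished once the last one completes. Finish times: Sample prep at 35, Lysis at 55, Incubation at 99, Wash step at 124, Staining at 139, Secondary incubation at 149, Imaging at 193, Quantification at 216. The latest is minute 216.

216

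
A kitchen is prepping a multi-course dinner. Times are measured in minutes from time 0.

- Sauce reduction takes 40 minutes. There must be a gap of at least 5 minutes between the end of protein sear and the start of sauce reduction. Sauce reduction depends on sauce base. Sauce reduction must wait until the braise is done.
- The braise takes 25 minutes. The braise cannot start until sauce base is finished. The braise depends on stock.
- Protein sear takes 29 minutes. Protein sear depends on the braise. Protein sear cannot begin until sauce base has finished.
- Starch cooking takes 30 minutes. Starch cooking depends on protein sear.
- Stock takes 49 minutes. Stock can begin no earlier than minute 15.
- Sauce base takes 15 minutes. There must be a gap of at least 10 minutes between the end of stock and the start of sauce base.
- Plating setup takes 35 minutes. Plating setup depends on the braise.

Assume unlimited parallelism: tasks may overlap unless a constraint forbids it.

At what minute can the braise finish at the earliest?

Stock cannot begin until its own release at minute 15. It runs from minute 15 to 15 + 49 = minute 64.
After stock (finishes minute 64, plus 10-minute gap → minute 74), sauce base can start at minute 74 and finishes at minute 89.
The braise needs all of sauce base (finishes minute 89); stock (finishes minute 64). That puts its earliest start at minute 89; it finishes at 89 + 25 = minute 114.

114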